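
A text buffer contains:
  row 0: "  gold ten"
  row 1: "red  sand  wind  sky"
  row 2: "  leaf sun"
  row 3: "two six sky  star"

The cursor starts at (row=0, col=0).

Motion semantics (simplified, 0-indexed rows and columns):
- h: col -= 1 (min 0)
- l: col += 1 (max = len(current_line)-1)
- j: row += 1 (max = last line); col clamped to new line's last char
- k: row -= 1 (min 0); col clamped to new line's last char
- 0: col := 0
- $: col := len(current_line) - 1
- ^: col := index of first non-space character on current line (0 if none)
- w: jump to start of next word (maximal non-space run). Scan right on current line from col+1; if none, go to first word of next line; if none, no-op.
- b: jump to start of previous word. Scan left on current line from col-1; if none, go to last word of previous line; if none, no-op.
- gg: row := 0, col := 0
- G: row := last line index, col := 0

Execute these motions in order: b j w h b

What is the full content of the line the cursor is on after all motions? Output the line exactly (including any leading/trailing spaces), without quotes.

After 1 (b): row=0 col=0 char='_'
After 2 (j): row=1 col=0 char='r'
After 3 (w): row=1 col=5 char='s'
After 4 (h): row=1 col=4 char='_'
After 5 (b): row=1 col=0 char='r'

Answer: red  sand  wind  sky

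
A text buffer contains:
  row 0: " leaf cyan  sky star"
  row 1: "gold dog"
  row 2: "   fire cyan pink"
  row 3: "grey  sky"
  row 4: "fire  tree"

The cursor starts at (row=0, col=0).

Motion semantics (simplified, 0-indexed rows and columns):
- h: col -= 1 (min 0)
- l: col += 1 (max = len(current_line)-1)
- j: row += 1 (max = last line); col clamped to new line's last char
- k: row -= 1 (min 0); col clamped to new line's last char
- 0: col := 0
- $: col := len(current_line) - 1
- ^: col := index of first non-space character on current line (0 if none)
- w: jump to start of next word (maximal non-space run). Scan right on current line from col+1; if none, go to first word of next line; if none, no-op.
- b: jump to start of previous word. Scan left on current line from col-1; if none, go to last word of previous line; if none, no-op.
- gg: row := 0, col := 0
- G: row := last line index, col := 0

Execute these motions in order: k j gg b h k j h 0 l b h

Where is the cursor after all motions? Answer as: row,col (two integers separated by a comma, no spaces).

Answer: 1,0

Derivation:
After 1 (k): row=0 col=0 char='_'
After 2 (j): row=1 col=0 char='g'
After 3 (gg): row=0 col=0 char='_'
After 4 (b): row=0 col=0 char='_'
After 5 (h): row=0 col=0 char='_'
After 6 (k): row=0 col=0 char='_'
After 7 (j): row=1 col=0 char='g'
After 8 (h): row=1 col=0 char='g'
After 9 (0): row=1 col=0 char='g'
After 10 (l): row=1 col=1 char='o'
After 11 (b): row=1 col=0 char='g'
After 12 (h): row=1 col=0 char='g'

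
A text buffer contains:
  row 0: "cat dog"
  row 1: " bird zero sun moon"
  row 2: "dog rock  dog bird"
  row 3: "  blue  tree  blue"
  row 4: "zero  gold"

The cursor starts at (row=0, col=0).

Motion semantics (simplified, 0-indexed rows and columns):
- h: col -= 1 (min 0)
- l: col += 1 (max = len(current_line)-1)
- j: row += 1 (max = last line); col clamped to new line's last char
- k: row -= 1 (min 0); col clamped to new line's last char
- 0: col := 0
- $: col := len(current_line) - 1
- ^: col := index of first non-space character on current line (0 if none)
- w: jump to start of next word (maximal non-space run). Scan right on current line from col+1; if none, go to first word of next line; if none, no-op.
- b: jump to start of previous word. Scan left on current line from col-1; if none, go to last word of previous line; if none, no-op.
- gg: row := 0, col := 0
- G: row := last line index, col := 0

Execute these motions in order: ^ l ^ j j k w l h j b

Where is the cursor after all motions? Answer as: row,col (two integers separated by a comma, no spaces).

Answer: 2,0

Derivation:
After 1 (^): row=0 col=0 char='c'
After 2 (l): row=0 col=1 char='a'
After 3 (^): row=0 col=0 char='c'
After 4 (j): row=1 col=0 char='_'
After 5 (j): row=2 col=0 char='d'
After 6 (k): row=1 col=0 char='_'
After 7 (w): row=1 col=1 char='b'
After 8 (l): row=1 col=2 char='i'
After 9 (h): row=1 col=1 char='b'
After 10 (j): row=2 col=1 char='o'
After 11 (b): row=2 col=0 char='d'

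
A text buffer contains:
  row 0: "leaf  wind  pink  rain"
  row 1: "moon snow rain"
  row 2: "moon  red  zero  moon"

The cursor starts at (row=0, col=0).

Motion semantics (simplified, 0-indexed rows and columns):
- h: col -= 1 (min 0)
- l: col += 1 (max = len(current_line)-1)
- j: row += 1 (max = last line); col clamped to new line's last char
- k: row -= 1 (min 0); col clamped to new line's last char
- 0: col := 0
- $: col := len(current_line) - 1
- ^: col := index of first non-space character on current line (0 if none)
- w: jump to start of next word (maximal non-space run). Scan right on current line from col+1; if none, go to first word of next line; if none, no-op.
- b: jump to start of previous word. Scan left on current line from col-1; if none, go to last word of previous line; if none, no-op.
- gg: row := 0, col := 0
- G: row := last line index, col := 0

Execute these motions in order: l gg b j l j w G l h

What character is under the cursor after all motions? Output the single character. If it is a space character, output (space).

Answer: m

Derivation:
After 1 (l): row=0 col=1 char='e'
After 2 (gg): row=0 col=0 char='l'
After 3 (b): row=0 col=0 char='l'
After 4 (j): row=1 col=0 char='m'
After 5 (l): row=1 col=1 char='o'
After 6 (j): row=2 col=1 char='o'
After 7 (w): row=2 col=6 char='r'
After 8 (G): row=2 col=0 char='m'
After 9 (l): row=2 col=1 char='o'
After 10 (h): row=2 col=0 char='m'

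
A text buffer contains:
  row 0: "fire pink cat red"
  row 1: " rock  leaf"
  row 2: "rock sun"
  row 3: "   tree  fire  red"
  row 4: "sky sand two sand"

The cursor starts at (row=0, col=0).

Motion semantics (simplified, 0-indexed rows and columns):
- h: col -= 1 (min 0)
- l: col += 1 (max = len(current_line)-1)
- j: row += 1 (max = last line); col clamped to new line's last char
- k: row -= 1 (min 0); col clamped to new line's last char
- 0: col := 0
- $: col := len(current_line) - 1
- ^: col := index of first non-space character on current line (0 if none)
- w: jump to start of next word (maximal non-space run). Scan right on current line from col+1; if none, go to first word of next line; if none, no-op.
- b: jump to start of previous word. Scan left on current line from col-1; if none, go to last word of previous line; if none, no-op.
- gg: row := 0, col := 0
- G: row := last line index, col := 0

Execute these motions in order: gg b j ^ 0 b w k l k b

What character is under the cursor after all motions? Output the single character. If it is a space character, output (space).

After 1 (gg): row=0 col=0 char='f'
After 2 (b): row=0 col=0 char='f'
After 3 (j): row=1 col=0 char='_'
After 4 (^): row=1 col=1 char='r'
After 5 (0): row=1 col=0 char='_'
After 6 (b): row=0 col=14 char='r'
After 7 (w): row=1 col=1 char='r'
After 8 (k): row=0 col=1 char='i'
After 9 (l): row=0 col=2 char='r'
After 10 (k): row=0 col=2 char='r'
After 11 (b): row=0 col=0 char='f'

Answer: f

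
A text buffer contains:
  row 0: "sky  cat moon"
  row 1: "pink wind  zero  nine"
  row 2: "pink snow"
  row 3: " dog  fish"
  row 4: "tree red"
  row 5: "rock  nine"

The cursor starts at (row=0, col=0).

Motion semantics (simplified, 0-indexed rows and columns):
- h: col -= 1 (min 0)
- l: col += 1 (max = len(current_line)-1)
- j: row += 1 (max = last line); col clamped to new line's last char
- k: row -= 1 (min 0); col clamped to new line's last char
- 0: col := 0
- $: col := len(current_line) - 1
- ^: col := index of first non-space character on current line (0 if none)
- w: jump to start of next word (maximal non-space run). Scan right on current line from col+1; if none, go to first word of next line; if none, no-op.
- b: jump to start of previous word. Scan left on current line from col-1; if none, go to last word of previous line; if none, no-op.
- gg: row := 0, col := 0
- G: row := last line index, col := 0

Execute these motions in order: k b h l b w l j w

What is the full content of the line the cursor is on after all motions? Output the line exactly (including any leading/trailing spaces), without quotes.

After 1 (k): row=0 col=0 char='s'
After 2 (b): row=0 col=0 char='s'
After 3 (h): row=0 col=0 char='s'
After 4 (l): row=0 col=1 char='k'
After 5 (b): row=0 col=0 char='s'
After 6 (w): row=0 col=5 char='c'
After 7 (l): row=0 col=6 char='a'
After 8 (j): row=1 col=6 char='i'
After 9 (w): row=1 col=11 char='z'

Answer: pink wind  zero  nine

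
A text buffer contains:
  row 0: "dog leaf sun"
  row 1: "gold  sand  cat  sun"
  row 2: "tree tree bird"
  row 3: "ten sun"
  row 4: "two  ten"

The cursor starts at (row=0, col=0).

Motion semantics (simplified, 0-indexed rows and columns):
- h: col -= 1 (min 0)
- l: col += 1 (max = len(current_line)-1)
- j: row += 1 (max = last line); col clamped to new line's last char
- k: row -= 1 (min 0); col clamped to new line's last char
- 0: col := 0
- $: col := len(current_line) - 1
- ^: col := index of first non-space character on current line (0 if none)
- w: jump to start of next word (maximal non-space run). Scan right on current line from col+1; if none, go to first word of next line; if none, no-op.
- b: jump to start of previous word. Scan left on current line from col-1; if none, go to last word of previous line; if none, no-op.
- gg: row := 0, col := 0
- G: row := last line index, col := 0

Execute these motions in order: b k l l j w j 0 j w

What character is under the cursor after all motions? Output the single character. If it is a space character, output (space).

Answer: s

Derivation:
After 1 (b): row=0 col=0 char='d'
After 2 (k): row=0 col=0 char='d'
After 3 (l): row=0 col=1 char='o'
After 4 (l): row=0 col=2 char='g'
After 5 (j): row=1 col=2 char='l'
After 6 (w): row=1 col=6 char='s'
After 7 (j): row=2 col=6 char='r'
After 8 (0): row=2 col=0 char='t'
After 9 (j): row=3 col=0 char='t'
After 10 (w): row=3 col=4 char='s'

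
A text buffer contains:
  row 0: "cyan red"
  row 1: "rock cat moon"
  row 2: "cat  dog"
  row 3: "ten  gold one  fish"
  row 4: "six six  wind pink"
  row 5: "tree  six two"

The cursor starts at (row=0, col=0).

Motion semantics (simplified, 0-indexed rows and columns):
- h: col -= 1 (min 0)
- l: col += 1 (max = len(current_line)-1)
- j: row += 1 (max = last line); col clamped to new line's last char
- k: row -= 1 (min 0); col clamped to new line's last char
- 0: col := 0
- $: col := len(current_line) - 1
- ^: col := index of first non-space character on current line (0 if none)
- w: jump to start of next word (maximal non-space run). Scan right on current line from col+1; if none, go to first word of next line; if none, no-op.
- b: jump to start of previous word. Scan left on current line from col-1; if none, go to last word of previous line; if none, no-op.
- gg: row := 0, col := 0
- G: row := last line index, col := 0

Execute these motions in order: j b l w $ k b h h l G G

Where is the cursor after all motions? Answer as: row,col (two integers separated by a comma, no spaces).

After 1 (j): row=1 col=0 char='r'
After 2 (b): row=0 col=5 char='r'
After 3 (l): row=0 col=6 char='e'
After 4 (w): row=1 col=0 char='r'
After 5 ($): row=1 col=12 char='n'
After 6 (k): row=0 col=7 char='d'
After 7 (b): row=0 col=5 char='r'
After 8 (h): row=0 col=4 char='_'
After 9 (h): row=0 col=3 char='n'
After 10 (l): row=0 col=4 char='_'
After 11 (G): row=5 col=0 char='t'
After 12 (G): row=5 col=0 char='t'

Answer: 5,0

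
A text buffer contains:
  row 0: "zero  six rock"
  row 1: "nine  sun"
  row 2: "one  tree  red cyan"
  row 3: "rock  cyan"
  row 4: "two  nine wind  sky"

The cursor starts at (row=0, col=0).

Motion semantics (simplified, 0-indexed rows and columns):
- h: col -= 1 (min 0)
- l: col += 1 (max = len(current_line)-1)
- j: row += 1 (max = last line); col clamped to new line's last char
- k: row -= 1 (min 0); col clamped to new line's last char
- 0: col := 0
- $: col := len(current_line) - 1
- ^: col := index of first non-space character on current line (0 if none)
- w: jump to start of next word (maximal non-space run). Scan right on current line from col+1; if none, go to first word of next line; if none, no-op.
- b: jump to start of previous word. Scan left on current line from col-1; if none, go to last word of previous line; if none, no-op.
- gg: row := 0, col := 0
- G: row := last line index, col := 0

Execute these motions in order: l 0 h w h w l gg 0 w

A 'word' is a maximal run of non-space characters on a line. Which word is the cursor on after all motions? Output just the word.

Answer: six

Derivation:
After 1 (l): row=0 col=1 char='e'
After 2 (0): row=0 col=0 char='z'
After 3 (h): row=0 col=0 char='z'
After 4 (w): row=0 col=6 char='s'
After 5 (h): row=0 col=5 char='_'
After 6 (w): row=0 col=6 char='s'
After 7 (l): row=0 col=7 char='i'
After 8 (gg): row=0 col=0 char='z'
After 9 (0): row=0 col=0 char='z'
After 10 (w): row=0 col=6 char='s'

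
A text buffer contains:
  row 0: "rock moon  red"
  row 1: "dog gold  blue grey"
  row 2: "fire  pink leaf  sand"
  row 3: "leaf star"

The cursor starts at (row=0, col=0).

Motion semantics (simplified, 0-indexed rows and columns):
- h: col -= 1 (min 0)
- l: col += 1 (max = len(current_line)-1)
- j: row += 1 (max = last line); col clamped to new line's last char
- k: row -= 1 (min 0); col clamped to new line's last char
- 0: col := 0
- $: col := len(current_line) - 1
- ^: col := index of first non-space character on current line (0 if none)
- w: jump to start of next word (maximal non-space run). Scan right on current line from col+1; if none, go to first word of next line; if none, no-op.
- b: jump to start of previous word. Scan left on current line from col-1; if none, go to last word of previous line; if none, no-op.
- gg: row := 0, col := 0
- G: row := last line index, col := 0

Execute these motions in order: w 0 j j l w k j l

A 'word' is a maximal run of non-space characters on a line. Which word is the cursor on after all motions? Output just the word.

Answer: pink

Derivation:
After 1 (w): row=0 col=5 char='m'
After 2 (0): row=0 col=0 char='r'
After 3 (j): row=1 col=0 char='d'
After 4 (j): row=2 col=0 char='f'
After 5 (l): row=2 col=1 char='i'
After 6 (w): row=2 col=6 char='p'
After 7 (k): row=1 col=6 char='l'
After 8 (j): row=2 col=6 char='p'
After 9 (l): row=2 col=7 char='i'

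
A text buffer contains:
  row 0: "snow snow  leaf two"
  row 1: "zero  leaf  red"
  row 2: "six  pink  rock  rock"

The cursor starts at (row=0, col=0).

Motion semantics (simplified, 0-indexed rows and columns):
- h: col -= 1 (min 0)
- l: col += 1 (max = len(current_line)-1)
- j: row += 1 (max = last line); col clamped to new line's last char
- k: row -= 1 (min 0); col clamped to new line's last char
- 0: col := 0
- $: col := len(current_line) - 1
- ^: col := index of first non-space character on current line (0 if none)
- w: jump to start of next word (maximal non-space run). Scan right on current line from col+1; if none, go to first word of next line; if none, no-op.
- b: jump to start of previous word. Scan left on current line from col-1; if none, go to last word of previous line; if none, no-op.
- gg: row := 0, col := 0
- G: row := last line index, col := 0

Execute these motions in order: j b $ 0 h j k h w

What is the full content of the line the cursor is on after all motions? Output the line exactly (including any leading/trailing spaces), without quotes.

Answer: snow snow  leaf two

Derivation:
After 1 (j): row=1 col=0 char='z'
After 2 (b): row=0 col=16 char='t'
After 3 ($): row=0 col=18 char='o'
After 4 (0): row=0 col=0 char='s'
After 5 (h): row=0 col=0 char='s'
After 6 (j): row=1 col=0 char='z'
After 7 (k): row=0 col=0 char='s'
After 8 (h): row=0 col=0 char='s'
After 9 (w): row=0 col=5 char='s'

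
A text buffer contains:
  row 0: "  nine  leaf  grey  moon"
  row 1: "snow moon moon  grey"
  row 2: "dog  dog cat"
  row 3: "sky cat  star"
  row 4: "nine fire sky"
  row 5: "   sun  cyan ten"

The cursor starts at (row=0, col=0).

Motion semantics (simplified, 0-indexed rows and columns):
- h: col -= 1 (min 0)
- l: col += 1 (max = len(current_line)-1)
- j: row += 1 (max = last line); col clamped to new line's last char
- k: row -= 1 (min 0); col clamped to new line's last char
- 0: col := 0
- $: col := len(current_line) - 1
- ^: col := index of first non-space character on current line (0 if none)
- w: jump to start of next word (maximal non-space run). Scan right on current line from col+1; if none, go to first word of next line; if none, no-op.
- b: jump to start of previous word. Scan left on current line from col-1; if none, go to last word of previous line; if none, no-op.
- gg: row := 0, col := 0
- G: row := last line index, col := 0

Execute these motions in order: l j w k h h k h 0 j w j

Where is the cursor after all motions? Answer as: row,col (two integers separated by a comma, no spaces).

Answer: 2,5

Derivation:
After 1 (l): row=0 col=1 char='_'
After 2 (j): row=1 col=1 char='n'
After 3 (w): row=1 col=5 char='m'
After 4 (k): row=0 col=5 char='e'
After 5 (h): row=0 col=4 char='n'
After 6 (h): row=0 col=3 char='i'
After 7 (k): row=0 col=3 char='i'
After 8 (h): row=0 col=2 char='n'
After 9 (0): row=0 col=0 char='_'
After 10 (j): row=1 col=0 char='s'
After 11 (w): row=1 col=5 char='m'
After 12 (j): row=2 col=5 char='d'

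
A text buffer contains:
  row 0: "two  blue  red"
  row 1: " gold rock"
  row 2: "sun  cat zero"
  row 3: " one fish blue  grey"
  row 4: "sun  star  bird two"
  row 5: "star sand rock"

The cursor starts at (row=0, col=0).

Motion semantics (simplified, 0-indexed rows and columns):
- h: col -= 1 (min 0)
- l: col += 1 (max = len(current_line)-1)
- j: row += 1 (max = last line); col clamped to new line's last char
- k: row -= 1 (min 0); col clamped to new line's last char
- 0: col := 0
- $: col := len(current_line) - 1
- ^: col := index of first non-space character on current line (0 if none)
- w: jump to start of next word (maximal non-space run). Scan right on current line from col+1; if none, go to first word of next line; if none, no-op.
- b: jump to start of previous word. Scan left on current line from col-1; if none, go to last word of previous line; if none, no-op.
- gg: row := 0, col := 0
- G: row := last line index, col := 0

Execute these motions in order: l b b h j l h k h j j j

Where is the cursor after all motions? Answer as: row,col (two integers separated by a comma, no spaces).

After 1 (l): row=0 col=1 char='w'
After 2 (b): row=0 col=0 char='t'
After 3 (b): row=0 col=0 char='t'
After 4 (h): row=0 col=0 char='t'
After 5 (j): row=1 col=0 char='_'
After 6 (l): row=1 col=1 char='g'
After 7 (h): row=1 col=0 char='_'
After 8 (k): row=0 col=0 char='t'
After 9 (h): row=0 col=0 char='t'
After 10 (j): row=1 col=0 char='_'
After 11 (j): row=2 col=0 char='s'
After 12 (j): row=3 col=0 char='_'

Answer: 3,0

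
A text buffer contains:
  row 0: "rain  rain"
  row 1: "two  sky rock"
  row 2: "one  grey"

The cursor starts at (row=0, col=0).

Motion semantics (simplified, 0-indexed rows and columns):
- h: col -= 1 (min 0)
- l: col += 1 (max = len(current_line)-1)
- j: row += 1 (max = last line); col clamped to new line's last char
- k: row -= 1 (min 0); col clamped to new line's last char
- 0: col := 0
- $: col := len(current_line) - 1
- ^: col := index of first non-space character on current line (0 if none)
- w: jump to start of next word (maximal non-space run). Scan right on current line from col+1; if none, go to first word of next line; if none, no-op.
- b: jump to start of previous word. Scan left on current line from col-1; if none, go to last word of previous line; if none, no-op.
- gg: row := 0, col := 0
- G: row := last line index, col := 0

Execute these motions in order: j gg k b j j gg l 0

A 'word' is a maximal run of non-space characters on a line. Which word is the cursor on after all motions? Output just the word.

After 1 (j): row=1 col=0 char='t'
After 2 (gg): row=0 col=0 char='r'
After 3 (k): row=0 col=0 char='r'
After 4 (b): row=0 col=0 char='r'
After 5 (j): row=1 col=0 char='t'
After 6 (j): row=2 col=0 char='o'
After 7 (gg): row=0 col=0 char='r'
After 8 (l): row=0 col=1 char='a'
After 9 (0): row=0 col=0 char='r'

Answer: rain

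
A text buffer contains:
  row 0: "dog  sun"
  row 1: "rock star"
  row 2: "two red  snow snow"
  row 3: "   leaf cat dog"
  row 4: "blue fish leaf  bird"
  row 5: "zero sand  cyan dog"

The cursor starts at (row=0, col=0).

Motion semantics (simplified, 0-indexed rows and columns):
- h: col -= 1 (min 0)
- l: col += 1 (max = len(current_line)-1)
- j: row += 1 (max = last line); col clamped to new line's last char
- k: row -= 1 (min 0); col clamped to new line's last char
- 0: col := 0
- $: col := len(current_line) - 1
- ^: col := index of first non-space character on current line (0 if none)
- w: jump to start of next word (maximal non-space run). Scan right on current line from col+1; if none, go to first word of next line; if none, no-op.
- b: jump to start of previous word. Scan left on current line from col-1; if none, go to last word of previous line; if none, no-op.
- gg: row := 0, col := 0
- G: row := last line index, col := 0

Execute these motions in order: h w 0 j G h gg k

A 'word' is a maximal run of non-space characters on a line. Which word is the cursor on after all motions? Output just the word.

After 1 (h): row=0 col=0 char='d'
After 2 (w): row=0 col=5 char='s'
After 3 (0): row=0 col=0 char='d'
After 4 (j): row=1 col=0 char='r'
After 5 (G): row=5 col=0 char='z'
After 6 (h): row=5 col=0 char='z'
After 7 (gg): row=0 col=0 char='d'
After 8 (k): row=0 col=0 char='d'

Answer: dog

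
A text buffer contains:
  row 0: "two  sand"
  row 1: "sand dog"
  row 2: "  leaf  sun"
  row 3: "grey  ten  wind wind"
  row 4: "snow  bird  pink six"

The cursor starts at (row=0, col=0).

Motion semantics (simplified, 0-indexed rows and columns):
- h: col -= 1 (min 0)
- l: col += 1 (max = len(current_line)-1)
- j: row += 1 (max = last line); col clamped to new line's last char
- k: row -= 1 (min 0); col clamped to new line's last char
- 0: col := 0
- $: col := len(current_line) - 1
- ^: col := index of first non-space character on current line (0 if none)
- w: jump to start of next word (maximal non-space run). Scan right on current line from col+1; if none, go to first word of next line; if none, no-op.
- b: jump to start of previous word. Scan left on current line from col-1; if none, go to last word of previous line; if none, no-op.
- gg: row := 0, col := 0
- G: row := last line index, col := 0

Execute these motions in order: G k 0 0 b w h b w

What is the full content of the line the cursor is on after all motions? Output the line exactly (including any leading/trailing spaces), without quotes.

After 1 (G): row=4 col=0 char='s'
After 2 (k): row=3 col=0 char='g'
After 3 (0): row=3 col=0 char='g'
After 4 (0): row=3 col=0 char='g'
After 5 (b): row=2 col=8 char='s'
After 6 (w): row=3 col=0 char='g'
After 7 (h): row=3 col=0 char='g'
After 8 (b): row=2 col=8 char='s'
After 9 (w): row=3 col=0 char='g'

Answer: grey  ten  wind wind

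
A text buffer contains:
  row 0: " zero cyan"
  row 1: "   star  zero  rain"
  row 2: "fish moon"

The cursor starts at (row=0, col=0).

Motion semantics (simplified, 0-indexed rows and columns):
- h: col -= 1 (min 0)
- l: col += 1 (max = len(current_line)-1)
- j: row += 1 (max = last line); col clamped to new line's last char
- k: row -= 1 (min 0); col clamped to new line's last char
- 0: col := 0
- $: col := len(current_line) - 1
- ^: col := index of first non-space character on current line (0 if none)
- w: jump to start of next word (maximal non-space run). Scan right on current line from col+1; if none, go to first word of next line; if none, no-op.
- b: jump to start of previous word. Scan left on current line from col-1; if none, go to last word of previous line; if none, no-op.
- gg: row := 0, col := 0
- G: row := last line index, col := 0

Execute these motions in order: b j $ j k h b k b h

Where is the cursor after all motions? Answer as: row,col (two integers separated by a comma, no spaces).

After 1 (b): row=0 col=0 char='_'
After 2 (j): row=1 col=0 char='_'
After 3 ($): row=1 col=18 char='n'
After 4 (j): row=2 col=8 char='n'
After 5 (k): row=1 col=8 char='_'
After 6 (h): row=1 col=7 char='_'
After 7 (b): row=1 col=3 char='s'
After 8 (k): row=0 col=3 char='r'
After 9 (b): row=0 col=1 char='z'
After 10 (h): row=0 col=0 char='_'

Answer: 0,0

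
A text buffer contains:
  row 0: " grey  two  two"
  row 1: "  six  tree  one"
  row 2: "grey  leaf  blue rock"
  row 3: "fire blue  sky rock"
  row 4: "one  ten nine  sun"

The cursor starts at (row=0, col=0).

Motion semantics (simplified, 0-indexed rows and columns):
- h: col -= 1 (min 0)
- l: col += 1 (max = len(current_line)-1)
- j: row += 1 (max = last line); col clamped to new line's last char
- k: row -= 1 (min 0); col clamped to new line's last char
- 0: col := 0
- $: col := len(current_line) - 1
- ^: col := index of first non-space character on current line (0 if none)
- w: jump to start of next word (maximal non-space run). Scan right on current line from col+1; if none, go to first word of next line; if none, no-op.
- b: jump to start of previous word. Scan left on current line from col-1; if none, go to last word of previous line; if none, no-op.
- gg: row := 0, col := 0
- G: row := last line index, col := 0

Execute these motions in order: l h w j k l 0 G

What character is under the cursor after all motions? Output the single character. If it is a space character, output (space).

After 1 (l): row=0 col=1 char='g'
After 2 (h): row=0 col=0 char='_'
After 3 (w): row=0 col=1 char='g'
After 4 (j): row=1 col=1 char='_'
After 5 (k): row=0 col=1 char='g'
After 6 (l): row=0 col=2 char='r'
After 7 (0): row=0 col=0 char='_'
After 8 (G): row=4 col=0 char='o'

Answer: o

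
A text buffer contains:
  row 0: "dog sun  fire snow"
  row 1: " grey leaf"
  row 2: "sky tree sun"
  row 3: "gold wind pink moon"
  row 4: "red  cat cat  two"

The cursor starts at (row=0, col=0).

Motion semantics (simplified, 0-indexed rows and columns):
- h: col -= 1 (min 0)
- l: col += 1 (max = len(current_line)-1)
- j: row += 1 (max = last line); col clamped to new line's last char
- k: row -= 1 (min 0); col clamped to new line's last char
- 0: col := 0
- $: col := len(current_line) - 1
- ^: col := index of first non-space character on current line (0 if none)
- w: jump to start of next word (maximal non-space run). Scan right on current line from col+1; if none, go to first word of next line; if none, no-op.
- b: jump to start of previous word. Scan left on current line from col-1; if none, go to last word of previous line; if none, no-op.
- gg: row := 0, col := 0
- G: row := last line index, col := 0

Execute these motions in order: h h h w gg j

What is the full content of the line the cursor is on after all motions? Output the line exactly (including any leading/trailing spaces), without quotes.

Answer:  grey leaf

Derivation:
After 1 (h): row=0 col=0 char='d'
After 2 (h): row=0 col=0 char='d'
After 3 (h): row=0 col=0 char='d'
After 4 (w): row=0 col=4 char='s'
After 5 (gg): row=0 col=0 char='d'
After 6 (j): row=1 col=0 char='_'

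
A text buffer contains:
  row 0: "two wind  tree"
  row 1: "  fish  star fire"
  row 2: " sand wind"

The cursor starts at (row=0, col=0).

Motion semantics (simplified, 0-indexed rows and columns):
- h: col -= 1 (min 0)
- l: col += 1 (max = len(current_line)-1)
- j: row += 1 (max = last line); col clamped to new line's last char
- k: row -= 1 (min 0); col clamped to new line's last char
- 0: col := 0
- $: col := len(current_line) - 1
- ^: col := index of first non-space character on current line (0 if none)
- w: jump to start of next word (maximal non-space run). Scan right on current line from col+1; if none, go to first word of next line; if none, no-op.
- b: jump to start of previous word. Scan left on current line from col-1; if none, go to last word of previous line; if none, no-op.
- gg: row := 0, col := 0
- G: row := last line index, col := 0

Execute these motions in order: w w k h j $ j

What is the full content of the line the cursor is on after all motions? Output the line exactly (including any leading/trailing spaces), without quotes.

Answer:  sand wind

Derivation:
After 1 (w): row=0 col=4 char='w'
After 2 (w): row=0 col=10 char='t'
After 3 (k): row=0 col=10 char='t'
After 4 (h): row=0 col=9 char='_'
After 5 (j): row=1 col=9 char='t'
After 6 ($): row=1 col=16 char='e'
After 7 (j): row=2 col=9 char='d'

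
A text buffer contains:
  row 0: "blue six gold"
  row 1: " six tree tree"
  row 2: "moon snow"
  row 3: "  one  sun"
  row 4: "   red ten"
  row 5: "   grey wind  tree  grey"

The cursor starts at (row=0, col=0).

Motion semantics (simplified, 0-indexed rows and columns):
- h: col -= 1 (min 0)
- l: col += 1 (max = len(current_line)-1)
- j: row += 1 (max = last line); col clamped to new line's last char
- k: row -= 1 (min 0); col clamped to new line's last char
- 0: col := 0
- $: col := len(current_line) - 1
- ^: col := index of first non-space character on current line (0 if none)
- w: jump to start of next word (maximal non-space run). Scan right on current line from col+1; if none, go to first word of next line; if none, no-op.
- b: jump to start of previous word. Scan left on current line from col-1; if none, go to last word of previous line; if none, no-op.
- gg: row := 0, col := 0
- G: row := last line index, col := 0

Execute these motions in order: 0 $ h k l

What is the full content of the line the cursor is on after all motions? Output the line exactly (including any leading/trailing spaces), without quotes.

Answer: blue six gold

Derivation:
After 1 (0): row=0 col=0 char='b'
After 2 ($): row=0 col=12 char='d'
After 3 (h): row=0 col=11 char='l'
After 4 (k): row=0 col=11 char='l'
After 5 (l): row=0 col=12 char='d'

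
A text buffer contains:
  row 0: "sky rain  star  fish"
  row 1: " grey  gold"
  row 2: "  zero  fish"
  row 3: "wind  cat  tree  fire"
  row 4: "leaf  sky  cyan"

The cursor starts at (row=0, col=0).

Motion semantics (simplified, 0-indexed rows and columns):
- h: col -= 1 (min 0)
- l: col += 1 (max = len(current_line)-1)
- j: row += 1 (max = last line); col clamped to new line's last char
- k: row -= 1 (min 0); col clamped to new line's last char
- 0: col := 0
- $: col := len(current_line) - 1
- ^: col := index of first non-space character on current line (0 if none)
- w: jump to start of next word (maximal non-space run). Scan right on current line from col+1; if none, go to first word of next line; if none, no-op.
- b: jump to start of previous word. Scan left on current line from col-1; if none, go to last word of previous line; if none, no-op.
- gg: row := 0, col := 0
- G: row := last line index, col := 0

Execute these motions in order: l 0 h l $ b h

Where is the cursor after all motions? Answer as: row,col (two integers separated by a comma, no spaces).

Answer: 0,15

Derivation:
After 1 (l): row=0 col=1 char='k'
After 2 (0): row=0 col=0 char='s'
After 3 (h): row=0 col=0 char='s'
After 4 (l): row=0 col=1 char='k'
After 5 ($): row=0 col=19 char='h'
After 6 (b): row=0 col=16 char='f'
After 7 (h): row=0 col=15 char='_'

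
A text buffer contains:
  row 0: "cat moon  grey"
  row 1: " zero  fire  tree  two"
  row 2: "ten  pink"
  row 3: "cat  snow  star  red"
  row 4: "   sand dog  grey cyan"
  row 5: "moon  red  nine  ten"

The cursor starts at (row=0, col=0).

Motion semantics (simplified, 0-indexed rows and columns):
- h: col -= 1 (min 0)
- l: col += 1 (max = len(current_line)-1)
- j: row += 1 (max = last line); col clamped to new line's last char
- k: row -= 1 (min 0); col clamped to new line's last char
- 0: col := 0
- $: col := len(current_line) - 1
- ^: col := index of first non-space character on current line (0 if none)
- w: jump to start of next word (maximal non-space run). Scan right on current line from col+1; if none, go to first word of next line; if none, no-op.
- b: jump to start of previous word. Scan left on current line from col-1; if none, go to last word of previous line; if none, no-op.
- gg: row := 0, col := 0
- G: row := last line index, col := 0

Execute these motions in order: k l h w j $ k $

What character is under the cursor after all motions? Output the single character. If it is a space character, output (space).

Answer: y

Derivation:
After 1 (k): row=0 col=0 char='c'
After 2 (l): row=0 col=1 char='a'
After 3 (h): row=0 col=0 char='c'
After 4 (w): row=0 col=4 char='m'
After 5 (j): row=1 col=4 char='o'
After 6 ($): row=1 col=21 char='o'
After 7 (k): row=0 col=13 char='y'
After 8 ($): row=0 col=13 char='y'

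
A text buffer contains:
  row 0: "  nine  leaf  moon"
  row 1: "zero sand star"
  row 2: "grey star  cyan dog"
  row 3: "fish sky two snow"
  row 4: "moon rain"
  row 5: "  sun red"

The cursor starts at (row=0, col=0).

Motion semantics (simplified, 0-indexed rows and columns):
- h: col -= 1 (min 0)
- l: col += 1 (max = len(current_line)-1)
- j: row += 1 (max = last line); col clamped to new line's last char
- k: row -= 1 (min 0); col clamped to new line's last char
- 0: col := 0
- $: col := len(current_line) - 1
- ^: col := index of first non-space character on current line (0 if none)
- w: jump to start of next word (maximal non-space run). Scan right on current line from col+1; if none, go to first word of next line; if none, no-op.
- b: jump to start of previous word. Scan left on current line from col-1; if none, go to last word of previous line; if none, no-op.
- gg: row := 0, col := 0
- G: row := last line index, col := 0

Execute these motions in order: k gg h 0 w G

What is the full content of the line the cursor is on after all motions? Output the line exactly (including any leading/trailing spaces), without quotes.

Answer:   sun red

Derivation:
After 1 (k): row=0 col=0 char='_'
After 2 (gg): row=0 col=0 char='_'
After 3 (h): row=0 col=0 char='_'
After 4 (0): row=0 col=0 char='_'
After 5 (w): row=0 col=2 char='n'
After 6 (G): row=5 col=0 char='_'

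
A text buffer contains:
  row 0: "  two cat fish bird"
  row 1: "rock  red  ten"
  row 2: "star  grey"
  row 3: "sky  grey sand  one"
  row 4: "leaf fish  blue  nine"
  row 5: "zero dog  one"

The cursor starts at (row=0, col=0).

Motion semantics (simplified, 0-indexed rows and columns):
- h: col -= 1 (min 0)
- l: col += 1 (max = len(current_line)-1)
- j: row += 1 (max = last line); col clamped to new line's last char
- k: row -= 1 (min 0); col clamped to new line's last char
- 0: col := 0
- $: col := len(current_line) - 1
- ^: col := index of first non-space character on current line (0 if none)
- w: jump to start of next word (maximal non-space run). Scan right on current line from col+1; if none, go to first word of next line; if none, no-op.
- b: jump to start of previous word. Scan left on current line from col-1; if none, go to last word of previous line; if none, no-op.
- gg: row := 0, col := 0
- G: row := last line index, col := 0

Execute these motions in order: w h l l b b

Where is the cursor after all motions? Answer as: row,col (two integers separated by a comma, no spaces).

Answer: 0,2

Derivation:
After 1 (w): row=0 col=2 char='t'
After 2 (h): row=0 col=1 char='_'
After 3 (l): row=0 col=2 char='t'
After 4 (l): row=0 col=3 char='w'
After 5 (b): row=0 col=2 char='t'
After 6 (b): row=0 col=2 char='t'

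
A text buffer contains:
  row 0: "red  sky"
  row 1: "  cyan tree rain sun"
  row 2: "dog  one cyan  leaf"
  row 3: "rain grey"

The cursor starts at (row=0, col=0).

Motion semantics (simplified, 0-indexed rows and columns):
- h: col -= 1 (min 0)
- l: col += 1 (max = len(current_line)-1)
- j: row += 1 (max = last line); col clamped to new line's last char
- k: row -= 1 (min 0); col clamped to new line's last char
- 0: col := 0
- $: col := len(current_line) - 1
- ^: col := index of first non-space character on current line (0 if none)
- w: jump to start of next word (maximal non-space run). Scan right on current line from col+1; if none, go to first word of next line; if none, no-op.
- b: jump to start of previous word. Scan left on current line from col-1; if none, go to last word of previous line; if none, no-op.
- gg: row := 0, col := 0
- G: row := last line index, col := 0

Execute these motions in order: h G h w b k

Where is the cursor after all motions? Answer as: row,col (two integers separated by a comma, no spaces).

Answer: 2,0

Derivation:
After 1 (h): row=0 col=0 char='r'
After 2 (G): row=3 col=0 char='r'
After 3 (h): row=3 col=0 char='r'
After 4 (w): row=3 col=5 char='g'
After 5 (b): row=3 col=0 char='r'
After 6 (k): row=2 col=0 char='d'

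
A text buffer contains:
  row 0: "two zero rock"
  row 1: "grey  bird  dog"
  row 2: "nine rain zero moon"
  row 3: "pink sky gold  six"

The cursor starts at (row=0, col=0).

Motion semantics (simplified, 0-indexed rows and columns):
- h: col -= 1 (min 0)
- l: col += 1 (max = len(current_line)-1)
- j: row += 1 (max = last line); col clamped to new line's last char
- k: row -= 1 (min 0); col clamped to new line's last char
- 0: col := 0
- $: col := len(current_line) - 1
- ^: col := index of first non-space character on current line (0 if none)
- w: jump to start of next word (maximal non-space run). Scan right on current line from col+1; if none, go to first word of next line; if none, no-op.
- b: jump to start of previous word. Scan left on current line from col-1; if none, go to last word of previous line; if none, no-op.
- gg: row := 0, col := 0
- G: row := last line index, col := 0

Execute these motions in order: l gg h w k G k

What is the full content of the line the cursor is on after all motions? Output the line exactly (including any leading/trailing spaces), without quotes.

After 1 (l): row=0 col=1 char='w'
After 2 (gg): row=0 col=0 char='t'
After 3 (h): row=0 col=0 char='t'
After 4 (w): row=0 col=4 char='z'
After 5 (k): row=0 col=4 char='z'
After 6 (G): row=3 col=0 char='p'
After 7 (k): row=2 col=0 char='n'

Answer: nine rain zero moon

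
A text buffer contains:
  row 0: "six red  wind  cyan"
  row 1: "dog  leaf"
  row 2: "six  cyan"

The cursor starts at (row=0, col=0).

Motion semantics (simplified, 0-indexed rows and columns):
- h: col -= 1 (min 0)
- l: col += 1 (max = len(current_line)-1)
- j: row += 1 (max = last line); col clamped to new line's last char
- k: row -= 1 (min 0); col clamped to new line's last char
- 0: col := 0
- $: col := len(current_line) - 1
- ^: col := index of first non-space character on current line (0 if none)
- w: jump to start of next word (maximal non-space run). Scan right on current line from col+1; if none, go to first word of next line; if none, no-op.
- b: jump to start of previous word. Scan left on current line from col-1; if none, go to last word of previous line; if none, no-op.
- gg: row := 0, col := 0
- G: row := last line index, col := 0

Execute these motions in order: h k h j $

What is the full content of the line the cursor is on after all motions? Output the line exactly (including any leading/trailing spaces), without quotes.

After 1 (h): row=0 col=0 char='s'
After 2 (k): row=0 col=0 char='s'
After 3 (h): row=0 col=0 char='s'
After 4 (j): row=1 col=0 char='d'
After 5 ($): row=1 col=8 char='f'

Answer: dog  leaf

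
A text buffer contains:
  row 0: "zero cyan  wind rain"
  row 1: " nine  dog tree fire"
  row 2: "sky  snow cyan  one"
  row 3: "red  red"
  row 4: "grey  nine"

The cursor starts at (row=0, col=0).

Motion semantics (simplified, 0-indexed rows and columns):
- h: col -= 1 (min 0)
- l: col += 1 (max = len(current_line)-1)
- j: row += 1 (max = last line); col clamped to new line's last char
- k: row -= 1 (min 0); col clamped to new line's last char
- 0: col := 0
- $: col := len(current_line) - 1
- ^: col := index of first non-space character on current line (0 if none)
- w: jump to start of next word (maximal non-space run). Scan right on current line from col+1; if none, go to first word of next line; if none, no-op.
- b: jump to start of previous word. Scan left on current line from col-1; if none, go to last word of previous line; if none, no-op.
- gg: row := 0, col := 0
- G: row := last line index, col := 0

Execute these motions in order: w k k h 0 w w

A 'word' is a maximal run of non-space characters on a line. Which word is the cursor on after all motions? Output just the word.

Answer: wind

Derivation:
After 1 (w): row=0 col=5 char='c'
After 2 (k): row=0 col=5 char='c'
After 3 (k): row=0 col=5 char='c'
After 4 (h): row=0 col=4 char='_'
After 5 (0): row=0 col=0 char='z'
After 6 (w): row=0 col=5 char='c'
After 7 (w): row=0 col=11 char='w'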